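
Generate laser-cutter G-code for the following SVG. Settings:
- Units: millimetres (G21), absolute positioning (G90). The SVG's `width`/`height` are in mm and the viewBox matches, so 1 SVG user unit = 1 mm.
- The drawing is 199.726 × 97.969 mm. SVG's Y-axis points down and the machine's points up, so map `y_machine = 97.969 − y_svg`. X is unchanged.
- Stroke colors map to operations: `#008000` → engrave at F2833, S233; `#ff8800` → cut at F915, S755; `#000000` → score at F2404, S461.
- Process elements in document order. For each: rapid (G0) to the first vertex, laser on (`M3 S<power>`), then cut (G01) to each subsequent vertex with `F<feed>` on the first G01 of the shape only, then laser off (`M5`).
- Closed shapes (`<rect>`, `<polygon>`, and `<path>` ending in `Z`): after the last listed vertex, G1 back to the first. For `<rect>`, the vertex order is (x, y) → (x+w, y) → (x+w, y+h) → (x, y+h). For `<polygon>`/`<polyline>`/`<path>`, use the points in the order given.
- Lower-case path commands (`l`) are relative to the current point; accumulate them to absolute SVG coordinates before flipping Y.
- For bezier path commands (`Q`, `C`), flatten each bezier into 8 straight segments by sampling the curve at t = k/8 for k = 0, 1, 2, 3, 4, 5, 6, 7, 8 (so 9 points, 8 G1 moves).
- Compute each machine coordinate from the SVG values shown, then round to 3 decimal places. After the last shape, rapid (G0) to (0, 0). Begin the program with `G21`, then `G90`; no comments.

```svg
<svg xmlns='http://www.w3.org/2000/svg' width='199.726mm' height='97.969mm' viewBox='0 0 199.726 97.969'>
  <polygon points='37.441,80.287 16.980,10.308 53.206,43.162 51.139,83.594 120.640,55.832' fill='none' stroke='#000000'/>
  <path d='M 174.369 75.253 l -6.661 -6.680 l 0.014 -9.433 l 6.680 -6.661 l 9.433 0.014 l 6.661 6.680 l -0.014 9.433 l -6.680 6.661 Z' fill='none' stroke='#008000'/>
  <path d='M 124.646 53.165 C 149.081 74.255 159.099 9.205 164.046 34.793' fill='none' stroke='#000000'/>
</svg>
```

G21
G90
G0 X37.441 Y17.682
M3 S461
G01 X16.980 Y87.661 F2404
G01 X53.206 Y54.807
G01 X51.139 Y14.375
G01 X120.640 Y42.137
G01 X37.441 Y17.682
M5
G0 X174.369 Y22.716
M3 S233
G01 X167.708 Y29.396 F2833
G01 X167.722 Y38.829
G01 X174.402 Y45.490
G01 X183.835 Y45.476
G01 X190.496 Y38.796
G01 X190.482 Y29.363
G01 X183.802 Y22.702
G01 X174.369 Y22.716
M5
G0 X124.646 Y44.804
M3 S461
G01 X133.152 Y40.588 F2404
G01 X140.415 Y42.376
G01 X146.546 Y48.096
G01 X151.654 Y55.677
G01 X155.848 Y63.047
G01 X159.239 Y68.135
G01 X161.935 Y68.868
G01 X164.046 Y63.176
M5
G0 X0.000 Y0.000

Since the viewBox matches the mm dimensions, user units are millimetres directly. The only transform is the Y-flip y_m = 97.969 − y_svg.

Shape 1 is a closed polygon drawn with `<polygon>`. Its stroke #000000 means score at S461, F2404. After flipping Y the toolpath is (37.441,17.682) → (16.980,87.661) → (53.206,54.807) → (51.139,14.375) → (120.640,42.137) → (37.441,17.682), returning to the start.

Shape 2 is a regular polygon drawn with `<path>`. Its stroke #008000 means engrave at S233, F2833. After flipping Y the toolpath is (174.369,22.716) → (167.708,29.396) → (167.722,38.829) → (174.402,45.490) → (183.835,45.476) → (190.496,38.796) → (190.482,29.363) → (183.802,22.702) → (174.369,22.716), returning to the start.

Shape 3 is a cubic bezier drawn with `<path>`. Its stroke #000000 means score at S461, F2404. After flipping Y the toolpath is (124.646,44.804) → (133.152,40.588) → (140.415,42.376) → (146.546,48.096) → (151.654,55.677) → (155.848,63.047) → (159.239,68.135) → (161.935,68.868) → (164.046,63.176).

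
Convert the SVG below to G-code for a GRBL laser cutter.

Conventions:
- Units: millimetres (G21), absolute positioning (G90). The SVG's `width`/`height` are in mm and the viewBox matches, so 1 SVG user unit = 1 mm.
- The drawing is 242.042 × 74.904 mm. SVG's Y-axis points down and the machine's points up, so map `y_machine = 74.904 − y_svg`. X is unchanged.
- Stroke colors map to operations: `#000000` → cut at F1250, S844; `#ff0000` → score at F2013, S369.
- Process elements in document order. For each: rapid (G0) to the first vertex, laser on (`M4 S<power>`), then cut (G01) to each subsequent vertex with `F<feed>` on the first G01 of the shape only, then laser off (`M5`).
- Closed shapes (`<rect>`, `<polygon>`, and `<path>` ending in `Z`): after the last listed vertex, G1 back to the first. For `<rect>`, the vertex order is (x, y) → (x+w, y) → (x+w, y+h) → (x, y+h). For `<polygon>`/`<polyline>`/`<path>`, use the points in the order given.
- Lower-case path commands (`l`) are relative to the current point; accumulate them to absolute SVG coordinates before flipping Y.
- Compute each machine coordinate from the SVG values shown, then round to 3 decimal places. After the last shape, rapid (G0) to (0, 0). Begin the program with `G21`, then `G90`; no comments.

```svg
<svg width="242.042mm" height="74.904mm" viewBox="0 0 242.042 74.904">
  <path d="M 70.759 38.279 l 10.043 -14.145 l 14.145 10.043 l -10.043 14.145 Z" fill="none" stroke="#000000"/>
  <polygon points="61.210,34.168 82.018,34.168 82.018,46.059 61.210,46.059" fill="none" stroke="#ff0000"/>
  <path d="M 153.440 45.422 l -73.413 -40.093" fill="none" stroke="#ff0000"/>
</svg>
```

Since the viewBox matches the mm dimensions, user units are millimetres directly. The only transform is the Y-flip y_m = 74.904 − y_svg.

Shape 1 is a regular polygon drawn with `<path>`. Its stroke #000000 means cut at S844, F1250. After flipping Y the toolpath is (70.759,36.625) → (80.802,50.770) → (94.947,40.727) → (84.904,26.582) → (70.759,36.625), returning to the start.

Shape 2 is a rectangle drawn with `<polygon>`. Its stroke #ff0000 means score at S369, F2013. After flipping Y the toolpath is (61.210,40.736) → (82.018,40.736) → (82.018,28.845) → (61.210,28.845) → (61.210,40.736), returning to the start.

Shape 3 is a line segment drawn with `<path>`. Its stroke #ff0000 means score at S369, F2013. After flipping Y the toolpath is (153.440,29.482) → (80.027,69.575).

G21
G90
G0 X70.759 Y36.625
M4 S844
G01 X80.802 Y50.770 F1250
G01 X94.947 Y40.727
G01 X84.904 Y26.582
G01 X70.759 Y36.625
M5
G0 X61.210 Y40.736
M4 S369
G01 X82.018 Y40.736 F2013
G01 X82.018 Y28.845
G01 X61.210 Y28.845
G01 X61.210 Y40.736
M5
G0 X153.440 Y29.482
M4 S369
G01 X80.027 Y69.575 F2013
M5
G0 X0.000 Y0.000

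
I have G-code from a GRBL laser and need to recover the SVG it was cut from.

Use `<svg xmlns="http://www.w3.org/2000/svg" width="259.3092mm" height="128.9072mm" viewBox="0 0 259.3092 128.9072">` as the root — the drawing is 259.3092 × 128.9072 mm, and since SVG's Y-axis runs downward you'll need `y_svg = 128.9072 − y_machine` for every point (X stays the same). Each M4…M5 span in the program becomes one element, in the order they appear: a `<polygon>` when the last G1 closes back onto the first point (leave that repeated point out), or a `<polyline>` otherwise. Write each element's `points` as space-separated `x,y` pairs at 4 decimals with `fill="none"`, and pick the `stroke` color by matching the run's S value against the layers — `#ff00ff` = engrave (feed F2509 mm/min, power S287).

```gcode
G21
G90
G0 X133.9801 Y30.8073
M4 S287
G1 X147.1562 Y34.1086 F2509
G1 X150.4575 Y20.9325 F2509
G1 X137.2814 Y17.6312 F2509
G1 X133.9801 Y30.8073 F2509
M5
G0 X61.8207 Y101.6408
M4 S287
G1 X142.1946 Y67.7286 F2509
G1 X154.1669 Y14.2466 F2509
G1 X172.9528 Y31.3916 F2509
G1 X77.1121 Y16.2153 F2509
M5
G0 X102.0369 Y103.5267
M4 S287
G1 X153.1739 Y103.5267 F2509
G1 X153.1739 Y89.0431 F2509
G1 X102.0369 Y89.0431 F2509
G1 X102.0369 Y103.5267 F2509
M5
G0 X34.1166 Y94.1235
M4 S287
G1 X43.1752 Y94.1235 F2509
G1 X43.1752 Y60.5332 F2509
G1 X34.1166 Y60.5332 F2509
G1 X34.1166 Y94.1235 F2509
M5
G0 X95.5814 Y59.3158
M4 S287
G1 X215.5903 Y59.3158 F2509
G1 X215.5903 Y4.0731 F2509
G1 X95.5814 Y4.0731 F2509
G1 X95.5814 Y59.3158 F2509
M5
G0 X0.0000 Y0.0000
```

Each laser-on run becomes one SVG element. Flip Y back into SVG space with y_svg = 128.9072 − y_machine. Every run uses S287, so all elements get stroke `#ff00ff` (engrave).

Run 1: The run returns to its start, so emit a `<polygon>` with points (Y-flipped): 133.9801,98.0999 147.1562,94.7986 150.4575,107.9747 137.2814,111.2760.

Run 2: The run is open, so emit a `<polyline>` with points (Y-flipped): 61.8207,27.2664 142.1946,61.1786 154.1669,114.6606 172.9528,97.5156 77.1121,112.6919.

Run 3: The run returns to its start, so emit a `<polygon>` with points (Y-flipped): 102.0369,25.3805 153.1739,25.3805 153.1739,39.8641 102.0369,39.8641.

Run 4: The run returns to its start, so emit a `<polygon>` with points (Y-flipped): 34.1166,34.7837 43.1752,34.7837 43.1752,68.3740 34.1166,68.3740.

Run 5: The run returns to its start, so emit a `<polygon>` with points (Y-flipped): 95.5814,69.5914 215.5903,69.5914 215.5903,124.8341 95.5814,124.8341.

<svg xmlns="http://www.w3.org/2000/svg" width="259.3092mm" height="128.9072mm" viewBox="0 0 259.3092 128.9072">
  <polygon points="133.9801,98.0999 147.1562,94.7986 150.4575,107.9747 137.2814,111.2760" fill="none" stroke="#ff00ff"/>
  <polyline points="61.8207,27.2664 142.1946,61.1786 154.1669,114.6606 172.9528,97.5156 77.1121,112.6919" fill="none" stroke="#ff00ff"/>
  <polygon points="102.0369,25.3805 153.1739,25.3805 153.1739,39.8641 102.0369,39.8641" fill="none" stroke="#ff00ff"/>
  <polygon points="34.1166,34.7837 43.1752,34.7837 43.1752,68.3740 34.1166,68.3740" fill="none" stroke="#ff00ff"/>
  <polygon points="95.5814,69.5914 215.5903,69.5914 215.5903,124.8341 95.5814,124.8341" fill="none" stroke="#ff00ff"/>
</svg>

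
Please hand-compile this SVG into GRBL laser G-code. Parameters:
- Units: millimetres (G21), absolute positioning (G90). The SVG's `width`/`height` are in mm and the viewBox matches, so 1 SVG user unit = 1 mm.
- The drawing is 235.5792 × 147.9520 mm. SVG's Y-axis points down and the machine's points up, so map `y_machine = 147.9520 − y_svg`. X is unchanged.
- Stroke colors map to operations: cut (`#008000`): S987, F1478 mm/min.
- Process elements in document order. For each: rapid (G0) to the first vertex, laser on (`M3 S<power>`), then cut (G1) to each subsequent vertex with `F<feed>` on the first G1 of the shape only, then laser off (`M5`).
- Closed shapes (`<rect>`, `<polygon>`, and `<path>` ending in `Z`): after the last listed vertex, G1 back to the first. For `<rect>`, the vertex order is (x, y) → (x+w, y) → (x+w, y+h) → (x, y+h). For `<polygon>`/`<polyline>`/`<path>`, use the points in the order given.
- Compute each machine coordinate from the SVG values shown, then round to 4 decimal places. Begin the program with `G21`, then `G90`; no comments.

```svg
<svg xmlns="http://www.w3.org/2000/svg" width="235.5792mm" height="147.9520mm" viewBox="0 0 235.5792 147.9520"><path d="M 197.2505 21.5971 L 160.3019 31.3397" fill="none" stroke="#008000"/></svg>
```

1 u = 1 mm; y_m = 147.9520 − y.

[1] `<path>` line segment, #008000→cut S987 F1478: (197.2505,126.3549) → (160.3019,116.6123)

G21
G90
G0 X197.2505 Y126.3549
M3 S987
G1 X160.3019 Y116.6123 F1478
M5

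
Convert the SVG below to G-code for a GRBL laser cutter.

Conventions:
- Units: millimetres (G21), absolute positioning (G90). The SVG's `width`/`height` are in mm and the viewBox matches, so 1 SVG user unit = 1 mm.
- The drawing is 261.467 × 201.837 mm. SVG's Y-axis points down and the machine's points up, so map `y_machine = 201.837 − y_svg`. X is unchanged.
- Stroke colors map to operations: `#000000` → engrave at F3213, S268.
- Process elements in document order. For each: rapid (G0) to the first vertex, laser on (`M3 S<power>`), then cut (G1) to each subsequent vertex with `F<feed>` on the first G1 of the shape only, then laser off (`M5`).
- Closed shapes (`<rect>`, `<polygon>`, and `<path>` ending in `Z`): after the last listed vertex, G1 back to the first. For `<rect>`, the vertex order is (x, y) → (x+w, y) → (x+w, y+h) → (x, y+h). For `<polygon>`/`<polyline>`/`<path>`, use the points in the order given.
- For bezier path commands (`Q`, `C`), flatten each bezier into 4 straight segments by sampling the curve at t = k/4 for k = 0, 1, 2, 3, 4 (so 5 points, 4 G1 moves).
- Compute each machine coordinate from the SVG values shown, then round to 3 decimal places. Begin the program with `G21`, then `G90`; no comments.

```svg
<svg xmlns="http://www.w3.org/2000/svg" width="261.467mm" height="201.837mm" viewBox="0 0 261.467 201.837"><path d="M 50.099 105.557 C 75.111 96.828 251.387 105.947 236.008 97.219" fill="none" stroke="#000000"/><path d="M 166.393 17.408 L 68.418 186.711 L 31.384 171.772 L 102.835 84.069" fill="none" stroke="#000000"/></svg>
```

1 u = 1 mm; y_m = 201.837 − y.

[1] `<path>` cubic bezier, #000000→engrave S268 F3213: (50.099,96.280) → (91.862,100.038) → (158.200,100.449) → (216.965,100.861) → (236.008,104.618)

[2] `<path>` open polyline, #000000→engrave S268 F3213: (166.393,184.429) → (68.418,15.126) → (31.384,30.065) → (102.835,117.768)

G21
G90
G0 X50.099 Y96.280
M3 S268
G1 X91.862 Y100.038 F3213
G1 X158.200 Y100.449
G1 X216.965 Y100.861
G1 X236.008 Y104.618
M5
G0 X166.393 Y184.429
M3 S268
G1 X68.418 Y15.126 F3213
G1 X31.384 Y30.065
G1 X102.835 Y117.768
M5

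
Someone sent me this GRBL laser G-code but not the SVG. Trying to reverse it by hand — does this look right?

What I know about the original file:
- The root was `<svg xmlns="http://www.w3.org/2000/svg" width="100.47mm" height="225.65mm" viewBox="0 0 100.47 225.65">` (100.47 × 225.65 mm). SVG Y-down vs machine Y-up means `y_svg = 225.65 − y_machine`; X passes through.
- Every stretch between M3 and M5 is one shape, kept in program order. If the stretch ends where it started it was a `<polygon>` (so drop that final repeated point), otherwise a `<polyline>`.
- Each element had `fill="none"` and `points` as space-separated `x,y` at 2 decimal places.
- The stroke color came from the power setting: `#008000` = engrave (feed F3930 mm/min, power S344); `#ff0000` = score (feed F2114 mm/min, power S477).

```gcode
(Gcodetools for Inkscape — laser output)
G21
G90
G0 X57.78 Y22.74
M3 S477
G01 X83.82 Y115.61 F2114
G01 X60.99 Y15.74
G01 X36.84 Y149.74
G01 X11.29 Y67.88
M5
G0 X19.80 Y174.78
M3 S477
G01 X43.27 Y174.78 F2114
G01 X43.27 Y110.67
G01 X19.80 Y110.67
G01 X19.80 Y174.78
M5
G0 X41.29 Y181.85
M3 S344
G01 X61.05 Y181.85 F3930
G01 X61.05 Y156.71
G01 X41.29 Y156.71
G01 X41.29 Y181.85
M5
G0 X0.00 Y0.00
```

<svg xmlns="http://www.w3.org/2000/svg" width="100.47mm" height="225.65mm" viewBox="0 0 100.47 225.65">
  <polyline points="57.78,202.91 83.82,110.04 60.99,209.91 36.84,75.91 11.29,157.77" fill="none" stroke="#ff0000"/>
  <polygon points="19.80,50.87 43.27,50.87 43.27,114.98 19.80,114.98" fill="none" stroke="#ff0000"/>
  <polygon points="41.29,43.80 61.05,43.80 61.05,68.94 41.29,68.94" fill="none" stroke="#008000"/>
</svg>

Each laser-on run becomes one SVG element. Flip Y back into SVG space with y_svg = 225.65 − y_machine.

Run 1: S477 ⇒ score layer `#ff0000`. The run is open, so emit a `<polyline>` with points (Y-flipped): 57.78,202.91 83.82,110.04 60.99,209.91 36.84,75.91 11.29,157.77.

Run 2: power S477 maps to stroke `#ff0000` (score). The run returns to its start, so emit a `<polygon>` with points (Y-flipped): 19.80,50.87 43.27,50.87 43.27,114.98 19.80,114.98.

Run 3: S344 ⇒ engrave layer `#008000`. The run returns to its start, so emit a `<polygon>` with points (Y-flipped): 41.29,43.80 61.05,43.80 61.05,68.94 41.29,68.94.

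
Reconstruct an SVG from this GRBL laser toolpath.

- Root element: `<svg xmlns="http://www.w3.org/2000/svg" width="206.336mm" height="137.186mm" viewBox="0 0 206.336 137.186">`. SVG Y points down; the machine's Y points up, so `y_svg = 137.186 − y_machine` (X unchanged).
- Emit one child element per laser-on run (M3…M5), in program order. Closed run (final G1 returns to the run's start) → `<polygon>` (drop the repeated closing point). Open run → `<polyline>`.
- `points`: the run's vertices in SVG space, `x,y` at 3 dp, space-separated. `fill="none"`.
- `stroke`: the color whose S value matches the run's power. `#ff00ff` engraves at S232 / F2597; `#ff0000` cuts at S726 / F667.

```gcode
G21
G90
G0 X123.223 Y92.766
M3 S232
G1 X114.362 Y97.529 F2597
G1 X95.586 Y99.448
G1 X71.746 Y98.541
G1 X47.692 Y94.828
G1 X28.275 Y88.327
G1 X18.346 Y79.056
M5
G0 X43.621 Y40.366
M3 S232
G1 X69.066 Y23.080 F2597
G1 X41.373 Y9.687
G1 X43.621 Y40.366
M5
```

y_svg = 137.186 − y_m. Every run uses S232, so all elements get stroke `#ff00ff` (engrave).

[1] open run; points: 123.223,44.420 114.362,39.657 95.586,37.738 71.746,38.645 47.692,42.358 28.275,48.859 18.346,58.130

[2] closed run; points: 43.621,96.820 69.066,114.106 41.373,127.499

<svg xmlns="http://www.w3.org/2000/svg" width="206.336mm" height="137.186mm" viewBox="0 0 206.336 137.186">
  <polyline points="123.223,44.420 114.362,39.657 95.586,37.738 71.746,38.645 47.692,42.358 28.275,48.859 18.346,58.130" fill="none" stroke="#ff00ff"/>
  <polygon points="43.621,96.820 69.066,114.106 41.373,127.499" fill="none" stroke="#ff00ff"/>
</svg>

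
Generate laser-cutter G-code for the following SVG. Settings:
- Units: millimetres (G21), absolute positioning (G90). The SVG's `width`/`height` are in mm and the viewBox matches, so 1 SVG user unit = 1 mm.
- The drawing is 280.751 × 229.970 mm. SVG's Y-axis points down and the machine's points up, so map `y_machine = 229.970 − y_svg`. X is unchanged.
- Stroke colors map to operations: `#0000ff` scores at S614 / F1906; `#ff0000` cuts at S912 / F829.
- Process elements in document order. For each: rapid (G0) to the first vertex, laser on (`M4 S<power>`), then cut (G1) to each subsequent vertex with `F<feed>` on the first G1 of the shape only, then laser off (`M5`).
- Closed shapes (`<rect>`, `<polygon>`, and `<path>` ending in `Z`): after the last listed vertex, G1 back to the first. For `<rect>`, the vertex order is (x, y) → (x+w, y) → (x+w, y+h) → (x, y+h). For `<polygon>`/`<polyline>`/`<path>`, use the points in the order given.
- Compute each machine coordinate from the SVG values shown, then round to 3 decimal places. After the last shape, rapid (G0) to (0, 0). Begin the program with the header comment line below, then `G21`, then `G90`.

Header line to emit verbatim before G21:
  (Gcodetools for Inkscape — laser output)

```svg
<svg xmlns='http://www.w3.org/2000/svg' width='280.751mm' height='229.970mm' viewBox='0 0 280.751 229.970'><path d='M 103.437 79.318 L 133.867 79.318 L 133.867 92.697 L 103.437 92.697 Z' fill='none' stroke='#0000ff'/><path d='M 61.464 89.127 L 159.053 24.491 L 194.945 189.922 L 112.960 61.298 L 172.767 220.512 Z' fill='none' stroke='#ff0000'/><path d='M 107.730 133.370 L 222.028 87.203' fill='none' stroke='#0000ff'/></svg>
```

(Gcodetools for Inkscape — laser output)
G21
G90
G0 X103.437 Y150.652
M4 S614
G1 X133.867 Y150.652 F1906
G1 X133.867 Y137.273
G1 X103.437 Y137.273
G1 X103.437 Y150.652
M5
G0 X61.464 Y140.843
M4 S912
G1 X159.053 Y205.479 F829
G1 X194.945 Y40.048
G1 X112.960 Y168.672
G1 X172.767 Y9.458
G1 X61.464 Y140.843
M5
G0 X107.730 Y96.600
M4 S614
G1 X222.028 Y142.767 F1906
M5
G0 X0.000 Y0.000

Since the viewBox matches the mm dimensions, user units are millimetres directly. The only transform is the Y-flip y_m = 229.970 − y_svg.

Shape 1 is a rectangle drawn with `<path>`. Its stroke #0000ff means score at S614, F1906. After flipping Y the toolpath is (103.437,150.652) → (133.867,150.652) → (133.867,137.273) → (103.437,137.273) → (103.437,150.652), returning to the start.

Shape 2 is a closed polygon drawn with `<path>`. Its stroke #ff0000 means cut at S912, F829. After flipping Y the toolpath is (61.464,140.843) → (159.053,205.479) → (194.945,40.048) → (112.960,168.672) → (172.767,9.458) → (61.464,140.843), returning to the start.

Shape 3 is a line segment drawn with `<path>`. Its stroke #0000ff means score at S614, F1906. After flipping Y the toolpath is (107.730,96.600) → (222.028,142.767).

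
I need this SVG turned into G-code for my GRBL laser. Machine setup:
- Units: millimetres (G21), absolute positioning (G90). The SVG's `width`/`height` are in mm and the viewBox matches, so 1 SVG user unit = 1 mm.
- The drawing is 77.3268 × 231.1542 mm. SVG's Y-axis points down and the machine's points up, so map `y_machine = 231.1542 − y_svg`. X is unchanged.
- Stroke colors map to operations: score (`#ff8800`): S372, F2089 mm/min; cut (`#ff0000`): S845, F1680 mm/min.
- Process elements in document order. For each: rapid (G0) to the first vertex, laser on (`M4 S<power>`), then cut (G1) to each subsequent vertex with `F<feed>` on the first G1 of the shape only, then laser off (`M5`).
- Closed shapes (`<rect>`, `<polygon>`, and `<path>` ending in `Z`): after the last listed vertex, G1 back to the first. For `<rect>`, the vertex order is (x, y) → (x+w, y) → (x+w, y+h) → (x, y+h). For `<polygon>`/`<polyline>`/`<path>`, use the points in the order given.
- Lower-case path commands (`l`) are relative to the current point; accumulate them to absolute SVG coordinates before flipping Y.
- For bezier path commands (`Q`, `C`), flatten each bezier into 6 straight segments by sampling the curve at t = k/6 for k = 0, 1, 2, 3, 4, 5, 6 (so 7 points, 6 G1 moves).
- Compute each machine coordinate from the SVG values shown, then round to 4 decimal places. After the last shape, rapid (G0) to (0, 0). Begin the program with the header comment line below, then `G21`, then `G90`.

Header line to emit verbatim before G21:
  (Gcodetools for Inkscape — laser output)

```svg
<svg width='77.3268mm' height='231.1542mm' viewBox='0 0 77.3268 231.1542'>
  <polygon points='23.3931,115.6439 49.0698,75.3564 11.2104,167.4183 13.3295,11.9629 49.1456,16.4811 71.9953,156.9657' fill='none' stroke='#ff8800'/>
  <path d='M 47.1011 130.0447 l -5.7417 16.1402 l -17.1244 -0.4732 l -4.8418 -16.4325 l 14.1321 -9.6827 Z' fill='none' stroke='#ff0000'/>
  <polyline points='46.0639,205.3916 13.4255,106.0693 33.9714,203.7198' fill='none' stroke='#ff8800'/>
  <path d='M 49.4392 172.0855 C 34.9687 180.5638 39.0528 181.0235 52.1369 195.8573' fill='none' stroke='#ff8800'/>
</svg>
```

(Gcodetools for Inkscape — laser output)
G21
G90
G0 X23.3931 Y115.5103
M4 S372
G1 X49.0698 Y155.7978 F2089
G1 X11.2104 Y63.7359
G1 X13.3295 Y219.1913
G1 X49.1456 Y214.6731
G1 X71.9953 Y74.1885
G1 X23.3931 Y115.5103
M5
G0 X47.1011 Y101.1095
M4 S845
G1 X41.3594 Y84.9693 F1680
G1 X24.2350 Y85.4425
G1 X19.3932 Y101.8750
G1 X33.5253 Y111.5577
G1 X47.1011 Y101.1095
M5
G0 X46.0639 Y25.7626
M4 S372
G1 X13.4255 Y125.0849 F2089
G1 X33.9714 Y27.4344
M5
G0 X49.4392 Y59.0687
M4 S372
G1 X43.7059 Y55.3941 F2089
G1 X40.7997 Y52.4339
G1 X40.4551 Y49.5661
G1 X42.4067 Y46.1687
G1 X46.3891 Y41.6196
G1 X52.1369 Y35.2969
M5
G0 X0.0000 Y0.0000

viewBox `0 0 77.3268 231.1542` with mm width/height → 1 unit = 1 mm. Flip: y_m = 231.1542 − y_svg.

**Shape 1** — `<polygon>` closed polygon, stroke `#ff8800` → score (S372, F2089). Machine vertices: (23.3931,115.5103) → (49.0698,155.7978) → (11.2104,63.7359) → (13.3295,219.1913) → (49.1456,214.6731) → (71.9953,74.1885) → (23.3931,115.5103). Closed: final G1 returns to the first vertex.

**Shape 2** — `<path>` regular polygon, stroke `#ff0000` → cut (S845, F1680). Machine vertices: (47.1011,101.1095) → (41.3594,84.9693) → (24.2350,85.4425) → (19.3932,101.8750) → (33.5253,111.5577) → (47.1011,101.1095). Closed: final G1 returns to the first vertex.

**Shape 3** — `<polyline>` open polyline, stroke `#ff8800` → score (S372, F2089). Machine vertices: (46.0639,25.7626) → (13.4255,125.0849) → (33.9714,27.4344). Open path.

**Shape 4** — `<path>` cubic bezier, stroke `#ff8800` → score (S372, F2089). Control points (SVG): P0=(49.4392,172.0855), P1=(34.9687,180.5638), P2=(39.0528,181.0235), P3=(52.1369,195.8573); sampled at t=k/6. Machine vertices: (49.4392,59.0687) → (43.7059,55.3941) → (40.7997,52.4339) → (40.4551,49.5661) → (42.4067,46.1687) → (46.3891,41.6196) → (52.1369,35.2969). Open path.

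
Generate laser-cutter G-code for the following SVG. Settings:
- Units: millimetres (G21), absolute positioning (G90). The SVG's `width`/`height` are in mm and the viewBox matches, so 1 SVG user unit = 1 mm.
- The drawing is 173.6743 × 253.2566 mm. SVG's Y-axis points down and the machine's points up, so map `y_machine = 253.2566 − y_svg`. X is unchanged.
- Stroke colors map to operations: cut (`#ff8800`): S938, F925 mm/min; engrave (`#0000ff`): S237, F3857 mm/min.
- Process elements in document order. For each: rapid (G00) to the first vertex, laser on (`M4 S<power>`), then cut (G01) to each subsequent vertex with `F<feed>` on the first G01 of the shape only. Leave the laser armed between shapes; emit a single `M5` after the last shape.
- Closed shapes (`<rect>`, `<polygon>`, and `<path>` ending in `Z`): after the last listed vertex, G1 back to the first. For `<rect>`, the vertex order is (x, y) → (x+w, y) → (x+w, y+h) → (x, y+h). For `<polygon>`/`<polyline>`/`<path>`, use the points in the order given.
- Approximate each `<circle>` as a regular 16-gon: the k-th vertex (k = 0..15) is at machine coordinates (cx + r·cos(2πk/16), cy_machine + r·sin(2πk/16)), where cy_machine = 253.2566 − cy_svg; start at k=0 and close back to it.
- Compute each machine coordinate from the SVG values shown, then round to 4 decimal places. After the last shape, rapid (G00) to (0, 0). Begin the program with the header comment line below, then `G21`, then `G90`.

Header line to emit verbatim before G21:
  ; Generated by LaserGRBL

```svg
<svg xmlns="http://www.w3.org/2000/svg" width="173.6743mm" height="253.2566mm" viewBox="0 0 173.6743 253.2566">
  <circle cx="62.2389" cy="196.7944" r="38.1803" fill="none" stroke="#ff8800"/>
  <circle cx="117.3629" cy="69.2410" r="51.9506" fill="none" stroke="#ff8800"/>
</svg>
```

viewBox `0 0 173.6743 253.2566` with mm width/height → 1 unit = 1 mm. Flip: y_m = 253.2566 − y_svg.

**Shape 1** — `<circle>` circle, stroke `#ff8800` → cut (S938, F925). Machine vertices: (100.4192,56.4622) → (97.5129,71.0732) → (89.2364,83.4597) → (76.8499,91.7362) → (62.2389,94.6425) → (47.6279,91.7362) → (35.2414,83.4597) → (26.9649,71.0732) → (24.0586,56.4622) → (26.9649,41.8512) → (35.2414,29.4647) → (47.6279,21.1882) → (62.2389,18.2819) → (76.8499,21.1882) → (89.2364,29.4647) → (97.5129,41.8512) → (100.4192,56.4622). Closed: final G1 returns to the first vertex.

**Shape 2** — `<circle>` circle, stroke `#ff8800` → cut (S938, F925). Machine vertices: (169.3135,184.0156) → (165.3590,203.8962) → (154.0975,220.7502) → (137.2435,232.0117) → (117.3629,235.9662) → (97.4823,232.0117) → (80.6283,220.7502) → (69.3668,203.8962) → (65.4123,184.0156) → (69.3668,164.1350) → (80.6283,147.2810) → (97.4823,136.0195) → (117.3629,132.0650) → (137.2435,136.0195) → (154.0975,147.2810) → (165.3590,164.1350) → (169.3135,184.0156). Closed: final G1 returns to the first vertex.

; Generated by LaserGRBL
G21
G90
G00 X100.4192 Y56.4622
M4 S938
G01 X97.5129 Y71.0732 F925
G01 X89.2364 Y83.4597
G01 X76.8499 Y91.7362
G01 X62.2389 Y94.6425
G01 X47.6279 Y91.7362
G01 X35.2414 Y83.4597
G01 X26.9649 Y71.0732
G01 X24.0586 Y56.4622
G01 X26.9649 Y41.8512
G01 X35.2414 Y29.4647
G01 X47.6279 Y21.1882
G01 X62.2389 Y18.2819
G01 X76.8499 Y21.1882
G01 X89.2364 Y29.4647
G01 X97.5129 Y41.8512
G01 X100.4192 Y56.4622
G00 X169.3135 Y184.0156
M4 S938
G01 X165.3590 Y203.8962 F925
G01 X154.0975 Y220.7502
G01 X137.2435 Y232.0117
G01 X117.3629 Y235.9662
G01 X97.4823 Y232.0117
G01 X80.6283 Y220.7502
G01 X69.3668 Y203.8962
G01 X65.4123 Y184.0156
G01 X69.3668 Y164.1350
G01 X80.6283 Y147.2810
G01 X97.4823 Y136.0195
G01 X117.3629 Y132.0650
G01 X137.2435 Y136.0195
G01 X154.0975 Y147.2810
G01 X165.3590 Y164.1350
G01 X169.3135 Y184.0156
M5
G00 X0.0000 Y0.0000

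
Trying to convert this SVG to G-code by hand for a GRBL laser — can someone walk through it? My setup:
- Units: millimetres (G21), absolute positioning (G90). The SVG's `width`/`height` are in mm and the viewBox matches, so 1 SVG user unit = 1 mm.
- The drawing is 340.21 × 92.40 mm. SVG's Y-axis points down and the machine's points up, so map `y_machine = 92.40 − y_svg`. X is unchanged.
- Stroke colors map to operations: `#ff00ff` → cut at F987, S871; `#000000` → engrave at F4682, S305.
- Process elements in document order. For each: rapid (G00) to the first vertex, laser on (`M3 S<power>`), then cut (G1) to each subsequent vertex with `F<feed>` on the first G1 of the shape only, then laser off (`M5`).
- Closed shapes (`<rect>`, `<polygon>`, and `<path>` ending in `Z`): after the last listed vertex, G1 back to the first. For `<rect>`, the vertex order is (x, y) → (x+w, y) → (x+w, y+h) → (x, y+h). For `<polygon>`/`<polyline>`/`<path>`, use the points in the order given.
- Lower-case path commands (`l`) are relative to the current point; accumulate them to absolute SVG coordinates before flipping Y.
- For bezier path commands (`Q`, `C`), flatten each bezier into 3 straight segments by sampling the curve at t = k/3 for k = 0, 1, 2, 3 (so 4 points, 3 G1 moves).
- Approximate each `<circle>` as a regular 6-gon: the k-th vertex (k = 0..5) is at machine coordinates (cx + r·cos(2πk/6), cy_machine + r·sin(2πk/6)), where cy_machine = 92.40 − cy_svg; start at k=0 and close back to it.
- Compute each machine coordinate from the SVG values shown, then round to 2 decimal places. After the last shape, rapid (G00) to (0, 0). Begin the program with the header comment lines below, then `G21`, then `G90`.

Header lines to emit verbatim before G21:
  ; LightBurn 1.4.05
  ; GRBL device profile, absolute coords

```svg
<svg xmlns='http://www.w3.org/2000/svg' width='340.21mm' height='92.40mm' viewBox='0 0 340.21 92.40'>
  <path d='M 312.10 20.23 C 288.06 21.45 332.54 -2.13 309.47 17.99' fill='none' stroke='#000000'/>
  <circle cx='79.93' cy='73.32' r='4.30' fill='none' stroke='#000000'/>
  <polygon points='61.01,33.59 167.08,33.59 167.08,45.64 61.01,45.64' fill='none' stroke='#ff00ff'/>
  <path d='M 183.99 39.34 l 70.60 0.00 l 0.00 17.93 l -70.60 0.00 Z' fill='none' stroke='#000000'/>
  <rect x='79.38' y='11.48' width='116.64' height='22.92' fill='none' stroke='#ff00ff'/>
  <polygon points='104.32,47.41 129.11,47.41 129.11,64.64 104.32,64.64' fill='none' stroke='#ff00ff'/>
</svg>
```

1 u = 1 mm; y_m = 92.40 − y.

[1] `<path>` cubic bezier, #000000→engrave S305 F4682: (312.10,72.17) → (305.86,76.68) → (315.06,82.50) → (309.47,74.41)

[2] `<circle>` circle, #000000→engrave S305 F4682: (84.23,19.08) → (82.08,22.80) → (77.78,22.80) → (75.63,19.08) → (77.78,15.36) → (82.08,15.36) → (84.23,19.08) (closed)

[3] `<polygon>` rectangle, #ff00ff→cut S871 F987: (61.01,58.81) → (167.08,58.81) → (167.08,46.76) → (61.01,46.76) → (61.01,58.81) (closed)

[4] `<path>` rectangle, #000000→engrave S305 F4682: (183.99,53.06) → (254.59,53.06) → (254.59,35.13) → (183.99,35.13) → (183.99,53.06) (closed)

[5] `<rect>` rectangle, #ff00ff→cut S871 F987: (79.38,80.92) → (196.02,80.92) → (196.02,58.00) → (79.38,58.00) → (79.38,80.92) (closed)

[6] `<polygon>` rectangle, #ff00ff→cut S871 F987: (104.32,44.99) → (129.11,44.99) → (129.11,27.76) → (104.32,27.76) → (104.32,44.99) (closed)

; LightBurn 1.4.05
; GRBL device profile, absolute coords
G21
G90
G00 X312.10 Y72.17
M3 S305
G1 X305.86 Y76.68 F4682
G1 X315.06 Y82.50
G1 X309.47 Y74.41
M5
G00 X84.23 Y19.08
M3 S305
G1 X82.08 Y22.80 F4682
G1 X77.78 Y22.80
G1 X75.63 Y19.08
G1 X77.78 Y15.36
G1 X82.08 Y15.36
G1 X84.23 Y19.08
M5
G00 X61.01 Y58.81
M3 S871
G1 X167.08 Y58.81 F987
G1 X167.08 Y46.76
G1 X61.01 Y46.76
G1 X61.01 Y58.81
M5
G00 X183.99 Y53.06
M3 S305
G1 X254.59 Y53.06 F4682
G1 X254.59 Y35.13
G1 X183.99 Y35.13
G1 X183.99 Y53.06
M5
G00 X79.38 Y80.92
M3 S871
G1 X196.02 Y80.92 F987
G1 X196.02 Y58.00
G1 X79.38 Y58.00
G1 X79.38 Y80.92
M5
G00 X104.32 Y44.99
M3 S871
G1 X129.11 Y44.99 F987
G1 X129.11 Y27.76
G1 X104.32 Y27.76
G1 X104.32 Y44.99
M5
G00 X0.00 Y0.00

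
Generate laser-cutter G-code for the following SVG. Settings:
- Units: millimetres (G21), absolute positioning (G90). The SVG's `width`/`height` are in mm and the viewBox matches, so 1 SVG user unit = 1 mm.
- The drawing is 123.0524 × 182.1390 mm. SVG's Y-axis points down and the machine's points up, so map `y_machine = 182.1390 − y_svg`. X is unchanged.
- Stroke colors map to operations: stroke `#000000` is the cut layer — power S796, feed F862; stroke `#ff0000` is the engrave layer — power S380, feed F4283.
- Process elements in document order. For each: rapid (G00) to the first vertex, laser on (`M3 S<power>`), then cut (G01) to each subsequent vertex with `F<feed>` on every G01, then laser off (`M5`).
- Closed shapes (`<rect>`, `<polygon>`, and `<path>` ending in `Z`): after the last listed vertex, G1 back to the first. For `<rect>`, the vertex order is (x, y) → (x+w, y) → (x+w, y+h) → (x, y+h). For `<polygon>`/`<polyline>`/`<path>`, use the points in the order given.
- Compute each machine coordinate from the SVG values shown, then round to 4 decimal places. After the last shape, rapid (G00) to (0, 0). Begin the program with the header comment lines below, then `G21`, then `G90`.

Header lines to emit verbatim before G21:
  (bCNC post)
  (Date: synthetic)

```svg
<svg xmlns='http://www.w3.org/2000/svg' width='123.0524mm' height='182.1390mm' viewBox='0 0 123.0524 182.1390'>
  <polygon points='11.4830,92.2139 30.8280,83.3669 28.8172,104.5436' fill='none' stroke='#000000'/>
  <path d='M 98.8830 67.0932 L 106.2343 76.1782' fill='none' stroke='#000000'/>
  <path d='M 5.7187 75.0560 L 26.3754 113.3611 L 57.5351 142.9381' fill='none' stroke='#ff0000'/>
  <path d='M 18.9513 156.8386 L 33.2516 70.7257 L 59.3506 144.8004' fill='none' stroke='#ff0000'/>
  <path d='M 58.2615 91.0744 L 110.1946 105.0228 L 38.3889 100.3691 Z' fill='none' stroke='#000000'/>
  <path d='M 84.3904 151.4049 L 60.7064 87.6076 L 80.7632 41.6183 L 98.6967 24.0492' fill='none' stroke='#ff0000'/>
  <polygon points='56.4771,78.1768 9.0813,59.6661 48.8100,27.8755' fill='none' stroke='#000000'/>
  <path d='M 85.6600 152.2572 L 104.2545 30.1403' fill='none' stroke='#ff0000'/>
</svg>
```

(bCNC post)
(Date: synthetic)
G21
G90
G00 X11.4830 Y89.9251
M3 S796
G01 X30.8280 Y98.7721 F862
G01 X28.8172 Y77.5954 F862
G01 X11.4830 Y89.9251 F862
M5
G00 X98.8830 Y115.0458
M3 S796
G01 X106.2343 Y105.9608 F862
M5
G00 X5.7187 Y107.0830
M3 S380
G01 X26.3754 Y68.7779 F4283
G01 X57.5351 Y39.2009 F4283
M5
G00 X18.9513 Y25.3004
M3 S380
G01 X33.2516 Y111.4133 F4283
G01 X59.3506 Y37.3386 F4283
M5
G00 X58.2615 Y91.0646
M3 S796
G01 X110.1946 Y77.1162 F862
G01 X38.3889 Y81.7699 F862
G01 X58.2615 Y91.0646 F862
M5
G00 X84.3904 Y30.7341
M3 S380
G01 X60.7064 Y94.5314 F4283
G01 X80.7632 Y140.5207 F4283
G01 X98.6967 Y158.0898 F4283
M5
G00 X56.4771 Y103.9622
M3 S796
G01 X9.0813 Y122.4729 F862
G01 X48.8100 Y154.2635 F862
G01 X56.4771 Y103.9622 F862
M5
G00 X85.6600 Y29.8818
M3 S380
G01 X104.2545 Y151.9987 F4283
M5
G00 X0.0000 Y0.0000

1 u = 1 mm; y_m = 182.1390 − y.

[1] `<polygon>` regular polygon, #000000→cut S796 F862: (11.4830,89.9251) → (30.8280,98.7721) → (28.8172,77.5954) → (11.4830,89.9251) (closed)

[2] `<path>` line segment, #000000→cut S796 F862: (98.8830,115.0458) → (106.2343,105.9608)

[3] `<path>` open polyline, #ff0000→engrave S380 F4283: (5.7187,107.0830) → (26.3754,68.7779) → (57.5351,39.2009)

[4] `<path>` open polyline, #ff0000→engrave S380 F4283: (18.9513,25.3004) → (33.2516,111.4133) → (59.3506,37.3386)

[5] `<path>` closed polygon, #000000→cut S796 F862: (58.2615,91.0646) → (110.1946,77.1162) → (38.3889,81.7699) → (58.2615,91.0646) (closed)

[6] `<path>` open polyline, #ff0000→engrave S380 F4283: (84.3904,30.7341) → (60.7064,94.5314) → (80.7632,140.5207) → (98.6967,158.0898)

[7] `<polygon>` regular polygon, #000000→cut S796 F862: (56.4771,103.9622) → (9.0813,122.4729) → (48.8100,154.2635) → (56.4771,103.9622) (closed)

[8] `<path>` line segment, #ff0000→engrave S380 F4283: (85.6600,29.8818) → (104.2545,151.9987)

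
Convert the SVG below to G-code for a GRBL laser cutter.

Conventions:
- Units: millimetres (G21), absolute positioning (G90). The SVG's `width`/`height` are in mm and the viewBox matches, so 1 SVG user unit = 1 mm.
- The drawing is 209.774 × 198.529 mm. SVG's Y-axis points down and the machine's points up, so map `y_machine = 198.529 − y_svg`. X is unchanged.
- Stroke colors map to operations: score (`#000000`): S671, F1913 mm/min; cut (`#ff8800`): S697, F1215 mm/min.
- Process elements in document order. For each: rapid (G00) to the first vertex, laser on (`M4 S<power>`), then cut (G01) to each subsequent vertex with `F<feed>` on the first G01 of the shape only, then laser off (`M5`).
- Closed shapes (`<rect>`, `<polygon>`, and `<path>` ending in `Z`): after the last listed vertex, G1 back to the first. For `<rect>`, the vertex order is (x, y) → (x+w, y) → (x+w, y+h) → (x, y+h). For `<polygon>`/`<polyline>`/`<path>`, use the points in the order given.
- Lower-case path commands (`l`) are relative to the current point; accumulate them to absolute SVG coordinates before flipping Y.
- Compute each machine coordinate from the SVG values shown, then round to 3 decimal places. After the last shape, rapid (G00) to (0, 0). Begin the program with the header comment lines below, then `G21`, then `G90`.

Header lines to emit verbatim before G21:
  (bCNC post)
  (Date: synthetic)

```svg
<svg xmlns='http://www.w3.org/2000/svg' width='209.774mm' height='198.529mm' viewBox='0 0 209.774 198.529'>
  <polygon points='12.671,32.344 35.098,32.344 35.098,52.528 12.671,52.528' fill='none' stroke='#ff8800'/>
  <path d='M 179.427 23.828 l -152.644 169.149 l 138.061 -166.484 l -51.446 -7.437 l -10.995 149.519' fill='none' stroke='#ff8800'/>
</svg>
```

(bCNC post)
(Date: synthetic)
G21
G90
G00 X12.671 Y166.185
M4 S697
G01 X35.098 Y166.185 F1215
G01 X35.098 Y146.001
G01 X12.671 Y146.001
G01 X12.671 Y166.185
M5
G00 X179.427 Y174.701
M4 S697
G01 X26.783 Y5.552 F1215
G01 X164.844 Y172.036
G01 X113.398 Y179.473
G01 X102.403 Y29.954
M5
G00 X0.000 Y0.000

1 u = 1 mm; y_m = 198.529 − y.

[1] `<polygon>` rectangle, #ff8800→cut S697 F1215: (12.671,166.185) → (35.098,166.185) → (35.098,146.001) → (12.671,146.001) → (12.671,166.185) (closed)

[2] `<path>` open polyline, #ff8800→cut S697 F1215: (179.427,174.701) → (26.783,5.552) → (164.844,172.036) → (113.398,179.473) → (102.403,29.954)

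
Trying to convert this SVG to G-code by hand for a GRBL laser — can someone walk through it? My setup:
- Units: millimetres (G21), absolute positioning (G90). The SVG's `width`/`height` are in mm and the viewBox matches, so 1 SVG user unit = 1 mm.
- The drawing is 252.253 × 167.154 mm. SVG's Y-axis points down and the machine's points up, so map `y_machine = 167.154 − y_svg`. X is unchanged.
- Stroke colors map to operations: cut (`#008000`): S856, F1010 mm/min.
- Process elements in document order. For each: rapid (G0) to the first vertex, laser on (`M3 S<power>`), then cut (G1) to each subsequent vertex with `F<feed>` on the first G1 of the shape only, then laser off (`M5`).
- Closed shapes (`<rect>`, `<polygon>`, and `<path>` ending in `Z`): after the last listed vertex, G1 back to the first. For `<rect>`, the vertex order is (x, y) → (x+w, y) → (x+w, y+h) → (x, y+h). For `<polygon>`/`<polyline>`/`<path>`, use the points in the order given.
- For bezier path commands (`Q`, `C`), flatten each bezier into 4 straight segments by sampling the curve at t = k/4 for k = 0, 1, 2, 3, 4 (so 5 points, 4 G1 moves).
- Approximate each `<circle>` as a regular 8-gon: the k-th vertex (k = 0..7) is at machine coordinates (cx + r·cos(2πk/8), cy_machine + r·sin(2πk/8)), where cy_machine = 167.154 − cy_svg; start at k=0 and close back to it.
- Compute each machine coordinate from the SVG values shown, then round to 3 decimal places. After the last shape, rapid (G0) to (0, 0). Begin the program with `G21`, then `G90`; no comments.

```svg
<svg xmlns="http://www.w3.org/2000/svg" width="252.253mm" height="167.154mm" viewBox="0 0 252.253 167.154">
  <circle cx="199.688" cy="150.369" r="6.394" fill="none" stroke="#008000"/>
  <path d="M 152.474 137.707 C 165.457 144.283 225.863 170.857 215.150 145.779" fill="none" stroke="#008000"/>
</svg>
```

G21
G90
G0 X206.082 Y16.785
M3 S856
G1 X204.209 Y21.306 F1010
G1 X199.688 Y23.179
G1 X195.167 Y21.306
G1 X193.294 Y16.785
G1 X195.167 Y12.264
G1 X199.688 Y10.391
G1 X204.209 Y12.264
G1 X206.082 Y16.785
M5
G0 X152.474 Y29.447
M3 S856
G1 X169.251 Y21.885 F1010
G1 X192.698 Y13.541
G1 X211.702 Y11.132
G1 X215.150 Y21.375
M5
G0 X0.000 Y0.000

viewBox `0 0 252.253 167.154` with mm width/height → 1 unit = 1 mm. Flip: y_m = 167.154 − y_svg.

**Shape 1** — `<circle>` circle, stroke `#008000` → cut (S856, F1010). Machine vertices: (206.082,16.785) → (204.209,21.306) → (199.688,23.179) → (195.167,21.306) → (193.294,16.785) → (195.167,12.264) → (199.688,10.391) → (204.209,12.264) → (206.082,16.785). Closed: final G1 returns to the first vertex.

**Shape 2** — `<path>` cubic bezier, stroke `#008000` → cut (S856, F1010). Control points (SVG): P0=(152.474,137.707), P1=(165.457,144.283), P2=(225.863,170.857), P3=(215.150,145.779); sampled at t=k/4. Machine vertices: (152.474,29.447) → (169.251,21.885) → (192.698,13.541) → (211.702,11.132) → (215.150,21.375). Open path.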